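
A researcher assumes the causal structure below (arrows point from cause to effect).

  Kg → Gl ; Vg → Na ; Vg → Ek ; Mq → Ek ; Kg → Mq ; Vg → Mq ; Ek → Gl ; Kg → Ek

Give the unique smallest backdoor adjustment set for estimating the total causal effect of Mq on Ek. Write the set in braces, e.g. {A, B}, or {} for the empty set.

Variables eligible for adjustment (non-descendants of Mq, excluding Mq and Ek): {Kg, Na, Vg}.
Backdoor paths from Mq to Ek:
  P1: Mq <- Vg -> Ek
  P2: Mq <- Kg -> Ek
  P3: Mq <- Kg -> Gl <- Ek
The empty set is not sufficient: P1 (Mq <- Vg -> Ek) has no collider blocking it and no conditioned non-collider, so it is open.
Try {Kg, Vg}:
  P1: blocked at fork node Vg ∈ conditioning set.
  P2: blocked at fork node Kg ∈ conditioning set.
  P3: blocked at fork node Kg ∈ conditioning set.
{Kg, Vg} contains no descendant of Mq and blocks every backdoor path.
Every element of {Kg, Vg} is needed (dropping Kg leaves P2 open; dropping Vg leaves P1 open), so no proper subset is valid.
Among all size-2 subsets of the eligible variables, only {Kg, Vg} blocks every backdoor path, so it is the unique smallest valid adjustment set.

{Kg, Vg}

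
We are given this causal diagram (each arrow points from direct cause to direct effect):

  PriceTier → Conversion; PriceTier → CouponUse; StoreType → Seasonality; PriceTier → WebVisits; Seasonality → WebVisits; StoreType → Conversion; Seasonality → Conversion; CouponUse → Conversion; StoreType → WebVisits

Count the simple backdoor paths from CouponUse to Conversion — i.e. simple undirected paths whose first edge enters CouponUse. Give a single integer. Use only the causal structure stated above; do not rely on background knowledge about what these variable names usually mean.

5

A backdoor path from CouponUse to Conversion is any simple undirected path whose first edge points into CouponUse (i.e. leaves CouponUse via a parent).
Parents of CouponUse: {PriceTier}.
Enumerating:
  P1: CouponUse <- PriceTier -> WebVisits <- StoreType -> Seasonality -> Conversion
  P2: CouponUse <- PriceTier -> WebVisits <- StoreType -> Conversion
  P3: CouponUse <- PriceTier -> WebVisits <- Seasonality <- StoreType -> Conversion
  P4: CouponUse <- PriceTier -> WebVisits <- Seasonality -> Conversion
  P5: CouponUse <- PriceTier -> Conversion
That exhausts the simple backdoor paths. Count: 5.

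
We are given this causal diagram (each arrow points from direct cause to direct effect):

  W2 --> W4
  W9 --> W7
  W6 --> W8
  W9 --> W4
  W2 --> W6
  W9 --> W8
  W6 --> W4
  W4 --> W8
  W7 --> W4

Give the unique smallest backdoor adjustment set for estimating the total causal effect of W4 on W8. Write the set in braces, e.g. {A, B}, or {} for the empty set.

Variables eligible for adjustment (non-descendants of W4, excluding W4 and W8): {W2, W6, W7, W9}.
Backdoor paths from W4 to W8:
  P1: W4 <- W9 -> W8
  P2: W4 <- W7 <- W9 -> W8
  P3: W4 <- W2 -> W6 -> W8
  P4: W4 <- W6 -> W8
The empty set is not sufficient: P1 (W4 <- W9 -> W8) has no collider blocking it and no conditioned non-collider, so it is open.
Try {W6, W9}:
  P1: blocked at fork node W9 ∈ conditioning set.
  P2: blocked at fork node W9 ∈ conditioning set.
  P3: blocked at chain node W6 ∈ conditioning set.
  P4: blocked at fork node W6 ∈ conditioning set.
{W6, W9} contains no descendant of W4 and blocks every backdoor path.
Every element of {W6, W9} is needed (dropping W6 leaves P3 open; dropping W9 leaves P1 open), so no proper subset is valid.
Among all size-2 subsets of the eligible variables, only {W6, W9} blocks every backdoor path, so it is the unique smallest valid adjustment set.

{W6, W9}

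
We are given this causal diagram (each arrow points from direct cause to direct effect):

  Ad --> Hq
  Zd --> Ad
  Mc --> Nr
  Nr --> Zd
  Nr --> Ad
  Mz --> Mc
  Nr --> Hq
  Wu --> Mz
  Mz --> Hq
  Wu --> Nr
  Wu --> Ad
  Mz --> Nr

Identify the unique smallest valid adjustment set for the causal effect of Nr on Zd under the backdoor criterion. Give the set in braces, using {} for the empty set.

Variables eligible for adjustment (non-descendants of Nr, excluding Nr and Zd): {Mc, Mz, Wu}.
Backdoor paths from Nr to Zd:
  P1: Nr <- Wu -> Mz -> Hq <- Ad <- Zd
  P2: Nr <- Wu -> Ad <- Zd
  P3: Nr <- Mz <- Wu -> Ad <- Zd
  P4: Nr <- Mz -> Hq <- Ad <- Zd
  P5: Nr <- Mc <- Mz <- Wu -> Ad <- Zd
  P6: Nr <- Mc <- Mz -> Hq <- Ad <- Zd
Each backdoor path contains an unconditioned collider, so every path is already blocked with the empty conditioning set:
  P1: blocked at collider Hq (neither it nor any descendant is in the conditioning set).
  P2: blocked at collider Ad (neither it nor any descendant is in the conditioning set).
  P3: blocked at collider Ad (neither it nor any descendant is in the conditioning set).
  P4: blocked at collider Hq (neither it nor any descendant is in the conditioning set).
  P5: blocked at collider Ad (neither it nor any descendant is in the conditioning set).
  P6: blocked at collider Hq (neither it nor any descendant is in the conditioning set).
The empty set is therefore the unique smallest valid set.

{}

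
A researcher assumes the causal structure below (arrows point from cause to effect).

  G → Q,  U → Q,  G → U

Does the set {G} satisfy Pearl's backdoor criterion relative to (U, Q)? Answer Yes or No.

Yes

Backdoor paths from U to Q (paths whose first edge points into U):
  P1: U <- G -> Q
Condition 1 (no descendant of U in the set): holds — descendants of U are {Q}; none are in {G}.
Condition 2 (every backdoor path blocked by {G}):
  P1: blocked at fork node G ∈ conditioning set.
{G} satisfies the backdoor criterion.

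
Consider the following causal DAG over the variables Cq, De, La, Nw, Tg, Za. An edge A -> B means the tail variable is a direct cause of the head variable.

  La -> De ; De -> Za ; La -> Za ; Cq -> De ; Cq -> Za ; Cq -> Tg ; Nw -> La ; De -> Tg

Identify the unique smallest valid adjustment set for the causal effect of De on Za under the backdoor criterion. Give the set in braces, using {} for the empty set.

{Cq, La}

Variables eligible for adjustment (non-descendants of De, excluding De and Za): {Cq, La, Nw}.
Backdoor paths from De to Za:
  P1: De <- Cq -> Za
  P2: De <- La -> Za
The empty set is not sufficient: P1 (De <- Cq -> Za) has no collider blocking it and no conditioned non-collider, so it is open.
Try {Cq, La}:
  P1: blocked at fork node Cq ∈ conditioning set.
  P2: blocked at fork node La ∈ conditioning set.
{Cq, La} contains no descendant of De and blocks every backdoor path.
Every element of {Cq, La} is needed (dropping Cq leaves P1 open; dropping La leaves P2 open), so no proper subset is valid.
Among all size-2 subsets of the eligible variables, only {Cq, La} blocks every backdoor path, so it is the unique smallest valid adjustment set.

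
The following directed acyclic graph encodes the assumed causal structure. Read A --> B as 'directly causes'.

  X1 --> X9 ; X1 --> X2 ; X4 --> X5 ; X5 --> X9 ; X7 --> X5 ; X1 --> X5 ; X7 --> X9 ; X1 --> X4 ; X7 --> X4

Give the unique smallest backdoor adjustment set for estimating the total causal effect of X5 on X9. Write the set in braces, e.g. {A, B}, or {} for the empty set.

{X1, X7}

Variables eligible for adjustment (non-descendants of X5, excluding X5 and X9): {X1, X2, X4, X7}.
Backdoor paths from X5 to X9:
  P1: X5 <- X1 -> X4 <- X7 -> X9
  P2: X5 <- X1 -> X9
  P3: X5 <- X7 -> X4 <- X1 -> X9
  P4: X5 <- X7 -> X9
  P5: X5 <- X4 <- X1 -> X9
  P6: X5 <- X4 <- X7 -> X9
The empty set is not sufficient: P2 (X5 <- X1 -> X9) has no collider blocking it and no conditioned non-collider, so it is open.
Try {X1, X7}:
  P1: blocked at fork node X1 ∈ conditioning set.
  P2: blocked at fork node X1 ∈ conditioning set.
  P3: blocked at fork node X7 ∈ conditioning set.
  P4: blocked at fork node X7 ∈ conditioning set.
  P5: blocked at fork node X1 ∈ conditioning set.
  P6: blocked at fork node X7 ∈ conditioning set.
{X1, X7} contains no descendant of X5 and blocks every backdoor path.
Every element of {X1, X7} is needed (dropping X1 leaves P2 open; dropping X7 leaves P4 open), so no proper subset is valid.
Among all size-2 subsets of the eligible variables, only {X1, X7} blocks every backdoor path, so it is the unique smallest valid adjustment set.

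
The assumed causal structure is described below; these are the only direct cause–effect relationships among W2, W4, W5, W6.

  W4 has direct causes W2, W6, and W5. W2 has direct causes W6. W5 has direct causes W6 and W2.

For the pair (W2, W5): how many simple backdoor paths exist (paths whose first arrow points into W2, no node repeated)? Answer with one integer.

2

A backdoor path from W2 to W5 is any simple undirected path whose first edge points into W2 (i.e. leaves W2 via a parent).
Parents of W2: {W6}.
Enumerating:
  P1: W2 <- W6 -> W5
  P2: W2 <- W6 -> W4 <- W5
That exhausts the simple backdoor paths. Count: 2.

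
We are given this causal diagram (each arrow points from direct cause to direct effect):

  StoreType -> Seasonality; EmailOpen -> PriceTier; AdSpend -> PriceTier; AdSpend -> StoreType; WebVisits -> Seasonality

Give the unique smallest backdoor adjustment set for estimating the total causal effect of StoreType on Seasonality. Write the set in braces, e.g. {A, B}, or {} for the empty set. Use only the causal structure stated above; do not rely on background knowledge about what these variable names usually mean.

{}

Variables eligible for adjustment (non-descendants of StoreType, excluding StoreType and Seasonality): {AdSpend, EmailOpen, PriceTier, WebVisits}.
Backdoor paths from StoreType to Seasonality:
  (none)
With no backdoor paths the empty set already satisfies the criterion, and it is trivially minimal.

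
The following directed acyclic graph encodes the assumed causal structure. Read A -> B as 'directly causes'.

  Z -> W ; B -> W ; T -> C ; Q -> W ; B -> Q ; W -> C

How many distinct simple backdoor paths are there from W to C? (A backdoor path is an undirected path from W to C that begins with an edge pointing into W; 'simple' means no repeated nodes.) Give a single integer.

A backdoor path from W to C is any simple undirected path whose first edge points into W (i.e. leaves W via a parent).
Parents of W: {B, Q, Z}.
No simple path from any parent of W reaches C without revisiting W, so there are no backdoor paths.

0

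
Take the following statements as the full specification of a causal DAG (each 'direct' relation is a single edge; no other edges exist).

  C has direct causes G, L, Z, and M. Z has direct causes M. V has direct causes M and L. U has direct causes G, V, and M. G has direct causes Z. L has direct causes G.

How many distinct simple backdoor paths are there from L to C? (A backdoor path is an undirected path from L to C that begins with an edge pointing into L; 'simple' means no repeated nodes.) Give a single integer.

A backdoor path from L to C is any simple undirected path whose first edge points into L (i.e. leaves L via a parent).
Parents of L: {G}.
Enumerating:
  P1: L <- G <- Z <- M -> C
  P2: L <- G <- Z -> C
  P3: L <- G -> U <- M -> Z -> C
  P4: L <- G -> U <- M -> C
  P5: L <- G -> U <- V <- M -> Z -> C
  P6: L <- G -> U <- V <- M -> C
  P7: L <- G -> C
That exhausts the simple backdoor paths. Count: 7.

7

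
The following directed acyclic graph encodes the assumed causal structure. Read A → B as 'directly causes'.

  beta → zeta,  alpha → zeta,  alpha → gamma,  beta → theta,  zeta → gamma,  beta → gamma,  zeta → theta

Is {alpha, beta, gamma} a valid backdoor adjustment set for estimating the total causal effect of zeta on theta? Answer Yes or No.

No

Backdoor paths from zeta to theta (paths whose first edge points into zeta):
  P1: zeta <- beta -> theta
  P2: zeta <- alpha -> gamma <- beta -> theta
Condition 1 (no descendant of zeta in the set): FAILS — gamma is a descendant of zeta.
Condition 2 (every backdoor path blocked by {alpha, beta, gamma}):
  P1: blocked at fork node beta ∈ conditioning set.
  P2: blocked at fork node alpha ∈ conditioning set.
{alpha, beta, gamma} does not satisfy the backdoor criterion.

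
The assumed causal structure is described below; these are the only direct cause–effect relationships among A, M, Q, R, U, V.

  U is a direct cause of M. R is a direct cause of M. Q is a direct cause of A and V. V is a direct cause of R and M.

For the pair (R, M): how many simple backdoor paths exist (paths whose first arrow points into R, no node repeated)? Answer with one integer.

1

A backdoor path from R to M is any simple undirected path whose first edge points into R (i.e. leaves R via a parent).
Parents of R: {V}.
Enumerating:
  P1: R <- V -> M
That exhausts the simple backdoor paths. Count: 1.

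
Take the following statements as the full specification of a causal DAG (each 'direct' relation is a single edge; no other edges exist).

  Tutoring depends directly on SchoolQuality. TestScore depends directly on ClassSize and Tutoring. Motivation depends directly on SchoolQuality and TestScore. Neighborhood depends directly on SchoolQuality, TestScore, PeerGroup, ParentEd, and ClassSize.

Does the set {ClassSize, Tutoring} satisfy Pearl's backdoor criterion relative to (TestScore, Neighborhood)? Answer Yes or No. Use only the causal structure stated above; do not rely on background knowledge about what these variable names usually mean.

Yes

Backdoor paths from TestScore to Neighborhood (paths whose first edge points into TestScore):
  P1: TestScore <- ClassSize -> Neighborhood
  P2: TestScore <- Tutoring <- SchoolQuality -> Neighborhood
Condition 1 (no descendant of TestScore in the set): holds — descendants of TestScore are {Motivation, Neighborhood}; none are in {ClassSize, Tutoring}.
Condition 2 (every backdoor path blocked by {ClassSize, Tutoring}):
  P1: blocked at fork node ClassSize ∈ conditioning set.
  P2: blocked at chain node Tutoring ∈ conditioning set.
{ClassSize, Tutoring} satisfies the backdoor criterion.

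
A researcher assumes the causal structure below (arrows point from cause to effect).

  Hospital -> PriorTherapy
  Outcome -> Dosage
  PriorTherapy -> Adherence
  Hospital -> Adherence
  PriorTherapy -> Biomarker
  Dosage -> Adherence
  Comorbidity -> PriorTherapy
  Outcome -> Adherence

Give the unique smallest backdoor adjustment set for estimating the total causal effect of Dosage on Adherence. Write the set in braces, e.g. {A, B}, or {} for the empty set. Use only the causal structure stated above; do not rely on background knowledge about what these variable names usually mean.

{Outcome}

Variables eligible for adjustment (non-descendants of Dosage, excluding Dosage and Adherence): {Biomarker, Comorbidity, Hospital, Outcome, PriorTherapy}.
Backdoor paths from Dosage to Adherence:
  P1: Dosage <- Outcome -> Adherence
The empty set is not sufficient: P1 (Dosage <- Outcome -> Adherence) has no collider blocking it and no conditioned non-collider, so it is open.
Try {Outcome}:
  P1: blocked at fork node Outcome ∈ conditioning set.
{Outcome} contains no descendant of Dosage and blocks every backdoor path.
No other singleton works — e.g. {Comorbidity} leaves P1 open — so {Outcome} is the unique smallest valid adjustment set.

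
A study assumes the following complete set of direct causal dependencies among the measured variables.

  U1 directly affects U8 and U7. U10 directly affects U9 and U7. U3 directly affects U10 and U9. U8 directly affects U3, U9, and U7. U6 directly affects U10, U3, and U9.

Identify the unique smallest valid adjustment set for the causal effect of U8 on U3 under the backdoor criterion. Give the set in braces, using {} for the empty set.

{}

Variables eligible for adjustment (non-descendants of U8, excluding U8 and U3): {U1, U6}.
Backdoor paths from U8 to U3:
  P1: U8 <- U1 -> U7 <- U10 <- U6 -> U3
  P2: U8 <- U1 -> U7 <- U10 <- U6 -> U9 <- U3
  P3: U8 <- U1 -> U7 <- U10 <- U3
  P4: U8 <- U1 -> U7 <- U10 -> U9 <- U6 -> U3
  P5: U8 <- U1 -> U7 <- U10 -> U9 <- U3
Each backdoor path contains an unconditioned collider, so every path is already blocked with the empty conditioning set:
  P1: blocked at collider U7 (neither it nor any descendant is in the conditioning set).
  P2: blocked at collider U7 (neither it nor any descendant is in the conditioning set).
  P3: blocked at collider U7 (neither it nor any descendant is in the conditioning set).
  P4: blocked at collider U7 (neither it nor any descendant is in the conditioning set).
  P5: blocked at collider U7 (neither it nor any descendant is in the conditioning set).
The empty set is therefore the unique smallest valid set.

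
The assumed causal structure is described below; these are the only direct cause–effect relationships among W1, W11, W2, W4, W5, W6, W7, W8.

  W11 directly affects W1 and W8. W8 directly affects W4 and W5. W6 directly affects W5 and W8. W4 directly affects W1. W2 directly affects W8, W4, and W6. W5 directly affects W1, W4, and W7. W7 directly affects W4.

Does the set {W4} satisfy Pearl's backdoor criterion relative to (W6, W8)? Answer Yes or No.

No

Backdoor paths from W6 to W8 (paths whose first edge points into W6):
  P1: W6 <- W2 -> W8
  P2: W6 <- W2 -> W4 <- W8
  P3: W6 <- W2 -> W4 <- W5 <- W8
  P4: W6 <- W2 -> W4 <- W5 -> W1 <- W11 -> W8
  P5: W6 <- W2 -> W4 <- W7 <- W5 <- W8
  P6: W6 <- W2 -> W4 <- W7 <- W5 -> W1 <- W11 -> W8
  P7: W6 <- W2 -> W4 -> W1 <- W11 -> W8
  P8: W6 <- W2 -> W4 -> W1 <- W5 <- W8
Condition 1 (no descendant of W6 in the set): FAILS — W4 is a descendant of W6.
Condition 2 (every backdoor path blocked by {W4}):
  P1: open — no interior node is in the conditioning set.
  P2: open — collider(s) W4 are conditioned on (or have a conditioned descendant) and no non-collider on the path is in the set.
  P3: open — collider(s) W4 are conditioned on (or have a conditioned descendant) and no non-collider on the path is in the set.
  P4: blocked at collider W1 (neither it nor any descendant is in the conditioning set).
  P5: open — collider(s) W4 are conditioned on (or have a conditioned descendant) and no non-collider on the path is in the set.
  P6: blocked at collider W1 (neither it nor any descendant is in the conditioning set).
  P7: blocked at chain node W4 ∈ conditioning set.
  P8: blocked at chain node W4 ∈ conditioning set.
{W4} does not satisfy the backdoor criterion.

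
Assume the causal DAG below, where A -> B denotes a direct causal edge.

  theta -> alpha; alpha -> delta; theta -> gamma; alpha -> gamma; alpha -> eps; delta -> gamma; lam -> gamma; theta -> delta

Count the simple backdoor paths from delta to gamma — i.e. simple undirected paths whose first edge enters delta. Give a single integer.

A backdoor path from delta to gamma is any simple undirected path whose first edge points into delta (i.e. leaves delta via a parent).
Parents of delta: {alpha, theta}.
Enumerating:
  P1: delta <- theta -> alpha -> gamma
  P2: delta <- theta -> gamma
  P3: delta <- alpha <- theta -> gamma
  P4: delta <- alpha -> gamma
That exhausts the simple backdoor paths. Count: 4.

4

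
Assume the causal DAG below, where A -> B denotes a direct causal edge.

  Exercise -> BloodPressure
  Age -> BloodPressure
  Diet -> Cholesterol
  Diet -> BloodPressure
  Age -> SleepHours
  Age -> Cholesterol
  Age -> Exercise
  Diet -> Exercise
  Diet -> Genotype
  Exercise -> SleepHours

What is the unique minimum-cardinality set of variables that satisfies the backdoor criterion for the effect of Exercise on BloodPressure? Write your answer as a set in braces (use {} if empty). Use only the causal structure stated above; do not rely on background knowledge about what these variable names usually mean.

Variables eligible for adjustment (non-descendants of Exercise, excluding Exercise and BloodPressure): {Age, Cholesterol, Diet, Genotype}.
Backdoor paths from Exercise to BloodPressure:
  P1: Exercise <- Age -> Cholesterol <- Diet -> BloodPressure
  P2: Exercise <- Age -> BloodPressure
  P3: Exercise <- Diet -> Cholesterol <- Age -> BloodPressure
  P4: Exercise <- Diet -> BloodPressure
The empty set is not sufficient: P2 (Exercise <- Age -> BloodPressure) has no collider blocking it and no conditioned non-collider, so it is open.
Try {Age, Diet}:
  P1: blocked at fork node Age ∈ conditioning set.
  P2: blocked at fork node Age ∈ conditioning set.
  P3: blocked at fork node Diet ∈ conditioning set.
  P4: blocked at fork node Diet ∈ conditioning set.
{Age, Diet} contains no descendant of Exercise and blocks every backdoor path.
Every element of {Age, Diet} is needed (dropping Age leaves P2 open; dropping Diet leaves P4 open), so no proper subset is valid.
Among all size-2 subsets of the eligible variables, only {Age, Diet} blocks every backdoor path, so it is the unique smallest valid adjustment set.

{Age, Diet}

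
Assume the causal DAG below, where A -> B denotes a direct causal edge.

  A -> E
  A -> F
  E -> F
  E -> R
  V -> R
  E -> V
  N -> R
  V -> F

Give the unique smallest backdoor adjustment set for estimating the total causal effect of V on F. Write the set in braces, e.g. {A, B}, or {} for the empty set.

{E}

Variables eligible for adjustment (non-descendants of V, excluding V and F): {A, E, N}.
Backdoor paths from V to F:
  P1: V <- E <- A -> F
  P2: V <- E -> F
The empty set is not sufficient: P1 (V <- E <- A -> F) has no collider blocking it and no conditioned non-collider, so it is open.
Try {E}:
  P1: blocked at chain node E ∈ conditioning set.
  P2: blocked at fork node E ∈ conditioning set.
{E} contains no descendant of V and blocks every backdoor path.
No other singleton works — e.g. {A} leaves P2 open — so {E} is the unique smallest valid adjustment set.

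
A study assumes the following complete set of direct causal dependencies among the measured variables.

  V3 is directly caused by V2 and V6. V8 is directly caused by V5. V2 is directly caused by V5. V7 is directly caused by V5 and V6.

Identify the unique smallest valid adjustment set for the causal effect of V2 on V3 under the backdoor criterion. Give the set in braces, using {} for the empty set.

Variables eligible for adjustment (non-descendants of V2, excluding V2 and V3): {V5, V6, V7, V8}.
Backdoor paths from V2 to V3:
  P1: V2 <- V5 -> V7 <- V6 -> V3
Each backdoor path contains an unconditioned collider, so every path is already blocked with the empty conditioning set:
  P1: blocked at collider V7 (neither it nor any descendant is in the conditioning set).
The empty set is therefore the unique smallest valid set.

{}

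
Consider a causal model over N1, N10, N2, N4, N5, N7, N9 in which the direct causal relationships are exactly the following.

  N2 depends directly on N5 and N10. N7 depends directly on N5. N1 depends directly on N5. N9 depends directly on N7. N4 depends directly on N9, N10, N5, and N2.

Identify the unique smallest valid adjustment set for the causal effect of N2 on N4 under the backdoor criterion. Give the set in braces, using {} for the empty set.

{N10, N5}

Variables eligible for adjustment (non-descendants of N2, excluding N2 and N4): {N1, N10, N5, N7, N9}.
Backdoor paths from N2 to N4:
  P1: N2 <- N10 -> N4
  P2: N2 <- N5 -> N7 -> N9 -> N4
  P3: N2 <- N5 -> N4
The empty set is not sufficient: P1 (N2 <- N10 -> N4) has no collider blocking it and no conditioned non-collider, so it is open.
Try {N10, N5}:
  P1: blocked at fork node N10 ∈ conditioning set.
  P2: blocked at fork node N5 ∈ conditioning set.
  P3: blocked at fork node N5 ∈ conditioning set.
{N10, N5} contains no descendant of N2 and blocks every backdoor path.
Every element of {N10, N5} is needed (dropping N10 leaves P1 open; dropping N5 leaves P2 open), so no proper subset is valid.
Among all size-2 subsets of the eligible variables, only {N10, N5} blocks every backdoor path, so it is the unique smallest valid adjustment set.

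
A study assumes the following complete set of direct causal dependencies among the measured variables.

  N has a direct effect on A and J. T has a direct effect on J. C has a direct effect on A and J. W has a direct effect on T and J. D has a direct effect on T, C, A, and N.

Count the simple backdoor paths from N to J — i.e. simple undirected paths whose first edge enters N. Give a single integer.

4

A backdoor path from N to J is any simple undirected path whose first edge points into N (i.e. leaves N via a parent).
Parents of N: {D}.
Enumerating:
  P1: N <- D -> C -> J
  P2: N <- D -> T <- W -> J
  P3: N <- D -> T -> J
  P4: N <- D -> A <- C -> J
That exhausts the simple backdoor paths. Count: 4.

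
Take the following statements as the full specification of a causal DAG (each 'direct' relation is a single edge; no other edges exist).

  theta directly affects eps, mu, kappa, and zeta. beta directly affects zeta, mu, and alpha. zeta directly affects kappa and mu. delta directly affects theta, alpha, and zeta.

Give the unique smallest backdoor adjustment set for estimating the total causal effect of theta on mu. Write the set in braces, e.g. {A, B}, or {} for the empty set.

{delta}

Variables eligible for adjustment (non-descendants of theta, excluding theta and mu): {alpha, beta, delta}.
Backdoor paths from theta to mu:
  P1: theta <- delta -> zeta <- beta -> mu
  P2: theta <- delta -> zeta -> mu
  P3: theta <- delta -> alpha <- beta -> zeta -> mu
  P4: theta <- delta -> alpha <- beta -> mu
The empty set is not sufficient: P2 (theta <- delta -> zeta -> mu) has no collider blocking it and no conditioned non-collider, so it is open.
Try {delta}:
  P1: blocked at fork node delta ∈ conditioning set.
  P2: blocked at fork node delta ∈ conditioning set.
  P3: blocked at fork node delta ∈ conditioning set.
  P4: blocked at fork node delta ∈ conditioning set.
{delta} contains no descendant of theta and blocks every backdoor path.
No other singleton works — e.g. {beta} leaves P2 open — so {delta} is the unique smallest valid adjustment set.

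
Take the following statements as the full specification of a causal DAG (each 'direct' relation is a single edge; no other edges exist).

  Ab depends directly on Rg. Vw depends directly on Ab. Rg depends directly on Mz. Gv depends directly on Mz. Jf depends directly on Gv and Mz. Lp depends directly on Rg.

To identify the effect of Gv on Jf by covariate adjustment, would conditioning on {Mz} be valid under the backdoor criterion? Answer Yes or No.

Yes

Backdoor paths from Gv to Jf (paths whose first edge points into Gv):
  P1: Gv <- Mz -> Jf
Condition 1 (no descendant of Gv in the set): holds — descendants of Gv are {Jf}; none are in {Mz}.
Condition 2 (every backdoor path blocked by {Mz}):
  P1: blocked at fork node Mz ∈ conditioning set.
{Mz} satisfies the backdoor criterion.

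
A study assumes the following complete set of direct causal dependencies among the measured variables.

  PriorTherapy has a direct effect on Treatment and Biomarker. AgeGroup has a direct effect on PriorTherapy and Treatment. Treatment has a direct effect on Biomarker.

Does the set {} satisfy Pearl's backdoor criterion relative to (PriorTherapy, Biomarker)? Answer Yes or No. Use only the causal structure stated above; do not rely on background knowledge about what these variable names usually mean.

Backdoor paths from PriorTherapy to Biomarker (paths whose first edge points into PriorTherapy):
  P1: PriorTherapy <- AgeGroup -> Treatment -> Biomarker
Condition 1 (no descendant of PriorTherapy in the set): holds — descendants of PriorTherapy are {Biomarker, Treatment}; none are in {}.
Condition 2 (every backdoor path blocked by {}):
  P1: open — no interior node is in the conditioning set.
{} does not satisfy the backdoor criterion.

No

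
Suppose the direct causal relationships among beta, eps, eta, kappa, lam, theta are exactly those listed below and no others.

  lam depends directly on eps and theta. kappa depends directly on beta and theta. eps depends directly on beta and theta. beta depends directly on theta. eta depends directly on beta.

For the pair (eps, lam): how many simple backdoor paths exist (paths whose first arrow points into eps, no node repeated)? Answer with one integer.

3

A backdoor path from eps to lam is any simple undirected path whose first edge points into eps (i.e. leaves eps via a parent).
Parents of eps: {beta, theta}.
Enumerating:
  P1: eps <- theta -> lam
  P2: eps <- beta <- theta -> lam
  P3: eps <- beta -> kappa <- theta -> lam
That exhausts the simple backdoor paths. Count: 3.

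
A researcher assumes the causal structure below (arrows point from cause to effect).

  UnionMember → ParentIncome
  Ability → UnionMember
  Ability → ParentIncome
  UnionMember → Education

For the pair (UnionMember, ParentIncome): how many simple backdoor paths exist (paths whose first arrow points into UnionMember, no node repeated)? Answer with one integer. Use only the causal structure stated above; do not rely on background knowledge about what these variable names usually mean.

1

A backdoor path from UnionMember to ParentIncome is any simple undirected path whose first edge points into UnionMember (i.e. leaves UnionMember via a parent).
Parents of UnionMember: {Ability}.
Enumerating:
  P1: UnionMember <- Ability -> ParentIncome
That exhausts the simple backdoor paths. Count: 1.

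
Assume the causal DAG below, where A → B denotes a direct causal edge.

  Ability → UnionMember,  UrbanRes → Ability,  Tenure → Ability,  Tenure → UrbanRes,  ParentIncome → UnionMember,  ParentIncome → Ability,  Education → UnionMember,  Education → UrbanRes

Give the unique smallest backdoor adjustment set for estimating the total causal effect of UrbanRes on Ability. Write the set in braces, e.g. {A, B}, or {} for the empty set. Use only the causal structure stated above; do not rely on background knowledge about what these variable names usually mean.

Variables eligible for adjustment (non-descendants of UrbanRes, excluding UrbanRes and Ability): {Education, ParentIncome, Tenure}.
Backdoor paths from UrbanRes to Ability:
  P1: UrbanRes <- Education -> UnionMember <- ParentIncome -> Ability
  P2: UrbanRes <- Education -> UnionMember <- Ability
  P3: UrbanRes <- Tenure -> Ability
The empty set is not sufficient: P3 (UrbanRes <- Tenure -> Ability) has no collider blocking it and no conditioned non-collider, so it is open.
Try {Tenure}:
  P1: blocked at collider UnionMember (neither it nor any descendant is in the conditioning set).
  P2: blocked at collider UnionMember (neither it nor any descendant is in the conditioning set).
  P3: blocked at fork node Tenure ∈ conditioning set.
{Tenure} contains no descendant of UrbanRes and blocks every backdoor path.
No other singleton works — e.g. {ParentIncome} leaves P3 open — so {Tenure} is the unique smallest valid adjustment set.

{Tenure}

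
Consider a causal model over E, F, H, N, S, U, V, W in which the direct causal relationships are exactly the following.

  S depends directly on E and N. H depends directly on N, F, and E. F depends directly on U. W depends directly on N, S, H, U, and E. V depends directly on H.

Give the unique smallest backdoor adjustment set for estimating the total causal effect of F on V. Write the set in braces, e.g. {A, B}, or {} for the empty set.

Variables eligible for adjustment (non-descendants of F, excluding F and V): {E, N, S, U}.
Backdoor paths from F to V:
  P1: F <- U -> W <- E -> H -> V
  P2: F <- U -> W <- E -> S <- N -> H -> V
  P3: F <- U -> W <- N -> H -> V
  P4: F <- U -> W <- N -> S <- E -> H -> V
  P5: F <- U -> W <- H -> V
  P6: F <- U -> W <- S <- E -> H -> V
  P7: F <- U -> W <- S <- N -> H -> V
Each backdoor path contains an unconditioned collider, so every path is already blocked with the empty conditioning set:
  P1: blocked at collider W (neither it nor any descendant is in the conditioning set).
  P2: blocked at collider W (neither it nor any descendant is in the conditioning set).
  P3: blocked at collider W (neither it nor any descendant is in the conditioning set).
  P4: blocked at collider W (neither it nor any descendant is in the conditioning set).
  P5: blocked at collider W (neither it nor any descendant is in the conditioning set).
  P6: blocked at collider W (neither it nor any descendant is in the conditioning set).
  P7: blocked at collider W (neither it nor any descendant is in the conditioning set).
The empty set is therefore the unique smallest valid set.

{}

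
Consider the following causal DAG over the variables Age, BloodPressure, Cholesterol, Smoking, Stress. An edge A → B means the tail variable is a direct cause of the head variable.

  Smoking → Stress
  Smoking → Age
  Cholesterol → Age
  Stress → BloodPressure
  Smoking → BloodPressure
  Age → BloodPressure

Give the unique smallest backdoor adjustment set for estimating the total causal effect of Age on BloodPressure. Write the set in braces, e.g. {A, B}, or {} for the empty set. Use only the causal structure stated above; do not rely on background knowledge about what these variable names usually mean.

{Smoking}

Variables eligible for adjustment (non-descendants of Age, excluding Age and BloodPressure): {Cholesterol, Smoking, Stress}.
Backdoor paths from Age to BloodPressure:
  P1: Age <- Smoking -> Stress -> BloodPressure
  P2: Age <- Smoking -> BloodPressure
The empty set is not sufficient: P1 (Age <- Smoking -> Stress -> BloodPressure) has no collider blocking it and no conditioned non-collider, so it is open.
Try {Smoking}:
  P1: blocked at fork node Smoking ∈ conditioning set.
  P2: blocked at fork node Smoking ∈ conditioning set.
{Smoking} contains no descendant of Age and blocks every backdoor path.
No other singleton works — e.g. {Cholesterol} leaves P1 open — so {Smoking} is the unique smallest valid adjustment set.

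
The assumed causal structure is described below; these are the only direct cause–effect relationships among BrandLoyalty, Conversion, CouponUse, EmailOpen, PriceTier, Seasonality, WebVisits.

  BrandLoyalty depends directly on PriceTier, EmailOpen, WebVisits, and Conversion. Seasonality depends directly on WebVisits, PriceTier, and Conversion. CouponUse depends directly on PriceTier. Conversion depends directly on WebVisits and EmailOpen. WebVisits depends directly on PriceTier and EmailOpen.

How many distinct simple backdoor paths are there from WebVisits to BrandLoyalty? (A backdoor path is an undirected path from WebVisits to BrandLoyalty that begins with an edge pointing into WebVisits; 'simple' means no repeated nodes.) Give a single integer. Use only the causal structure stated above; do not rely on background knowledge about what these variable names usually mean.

6

A backdoor path from WebVisits to BrandLoyalty is any simple undirected path whose first edge points into WebVisits (i.e. leaves WebVisits via a parent).
Parents of WebVisits: {EmailOpen, PriceTier}.
Enumerating:
  P1: WebVisits <- PriceTier -> Seasonality <- Conversion <- EmailOpen -> BrandLoyalty
  P2: WebVisits <- PriceTier -> Seasonality <- Conversion -> BrandLoyalty
  P3: WebVisits <- PriceTier -> BrandLoyalty
  P4: WebVisits <- EmailOpen -> Conversion -> Seasonality <- PriceTier -> BrandLoyalty
  P5: WebVisits <- EmailOpen -> Conversion -> BrandLoyalty
  P6: WebVisits <- EmailOpen -> BrandLoyalty
That exhausts the simple backdoor paths. Count: 6.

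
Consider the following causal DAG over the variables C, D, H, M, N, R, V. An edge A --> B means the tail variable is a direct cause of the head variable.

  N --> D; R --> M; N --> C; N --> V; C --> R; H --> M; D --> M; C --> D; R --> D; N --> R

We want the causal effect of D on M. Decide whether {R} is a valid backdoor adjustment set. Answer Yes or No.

Backdoor paths from D to M (paths whose first edge points into D):
  P1: D <- N -> C -> R -> M
  P2: D <- N -> R -> M
  P3: D <- C <- N -> R -> M
  P4: D <- C -> R -> M
  P5: D <- R -> M
Condition 1 (no descendant of D in the set): holds — descendants of D are {M}; none are in {R}.
Condition 2 (every backdoor path blocked by {R}):
  P1: blocked at chain node R ∈ conditioning set.
  P2: blocked at chain node R ∈ conditioning set.
  P3: blocked at chain node R ∈ conditioning set.
  P4: blocked at chain node R ∈ conditioning set.
  P5: blocked at fork node R ∈ conditioning set.
{R} satisfies the backdoor criterion.

Yes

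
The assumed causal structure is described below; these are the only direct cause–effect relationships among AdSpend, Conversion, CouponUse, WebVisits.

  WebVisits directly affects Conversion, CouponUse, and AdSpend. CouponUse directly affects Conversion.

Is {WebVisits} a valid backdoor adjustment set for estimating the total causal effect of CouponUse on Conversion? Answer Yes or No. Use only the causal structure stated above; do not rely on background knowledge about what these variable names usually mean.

Yes

Backdoor paths from CouponUse to Conversion (paths whose first edge points into CouponUse):
  P1: CouponUse <- WebVisits -> Conversion
Condition 1 (no descendant of CouponUse in the set): holds — descendants of CouponUse are {Conversion}; none are in {WebVisits}.
Condition 2 (every backdoor path blocked by {WebVisits}):
  P1: blocked at fork node WebVisits ∈ conditioning set.
{WebVisits} satisfies the backdoor criterion.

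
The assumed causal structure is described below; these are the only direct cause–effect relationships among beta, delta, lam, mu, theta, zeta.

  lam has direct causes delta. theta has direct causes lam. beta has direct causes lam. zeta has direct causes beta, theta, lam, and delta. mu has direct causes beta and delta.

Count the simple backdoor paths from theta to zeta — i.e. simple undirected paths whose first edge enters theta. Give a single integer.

5

A backdoor path from theta to zeta is any simple undirected path whose first edge points into theta (i.e. leaves theta via a parent).
Parents of theta: {lam}.
Enumerating:
  P1: theta <- lam <- delta -> zeta
  P2: theta <- lam <- delta -> mu <- beta -> zeta
  P3: theta <- lam -> beta -> zeta
  P4: theta <- lam -> beta -> mu <- delta -> zeta
  P5: theta <- lam -> zeta
That exhausts the simple backdoor paths. Count: 5.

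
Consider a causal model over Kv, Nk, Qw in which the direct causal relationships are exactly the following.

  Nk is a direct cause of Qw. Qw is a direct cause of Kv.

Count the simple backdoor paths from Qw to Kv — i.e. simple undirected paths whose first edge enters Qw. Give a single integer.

0

A backdoor path from Qw to Kv is any simple undirected path whose first edge points into Qw (i.e. leaves Qw via a parent).
Parents of Qw: {Nk}.
No simple path from any parent of Qw reaches Kv without revisiting Qw, so there are no backdoor paths.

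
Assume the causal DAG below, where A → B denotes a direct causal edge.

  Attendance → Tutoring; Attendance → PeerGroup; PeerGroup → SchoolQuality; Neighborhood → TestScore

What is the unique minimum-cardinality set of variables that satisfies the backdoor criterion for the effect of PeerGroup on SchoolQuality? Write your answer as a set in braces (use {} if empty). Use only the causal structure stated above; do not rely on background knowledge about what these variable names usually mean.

Variables eligible for adjustment (non-descendants of PeerGroup, excluding PeerGroup and SchoolQuality): {Attendance, Neighborhood, TestScore, Tutoring}.
Backdoor paths from PeerGroup to SchoolQuality:
  (none)
With no backdoor paths the empty set already satisfies the criterion, and it is trivially minimal.

{}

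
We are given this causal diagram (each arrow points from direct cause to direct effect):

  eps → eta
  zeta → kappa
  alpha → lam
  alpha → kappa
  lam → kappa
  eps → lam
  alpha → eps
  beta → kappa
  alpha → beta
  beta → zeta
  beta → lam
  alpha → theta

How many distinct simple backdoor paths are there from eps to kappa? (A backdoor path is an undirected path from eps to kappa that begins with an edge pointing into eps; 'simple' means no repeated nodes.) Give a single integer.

A backdoor path from eps to kappa is any simple undirected path whose first edge points into eps (i.e. leaves eps via a parent).
Parents of eps: {alpha}.
Enumerating:
  P1: eps <- alpha -> beta -> zeta -> kappa
  P2: eps <- alpha -> beta -> lam -> kappa
  P3: eps <- alpha -> beta -> kappa
  P4: eps <- alpha -> lam <- beta -> zeta -> kappa
  P5: eps <- alpha -> lam <- beta -> kappa
  P6: eps <- alpha -> lam -> kappa
  P7: eps <- alpha -> kappa
That exhausts the simple backdoor paths. Count: 7.

7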